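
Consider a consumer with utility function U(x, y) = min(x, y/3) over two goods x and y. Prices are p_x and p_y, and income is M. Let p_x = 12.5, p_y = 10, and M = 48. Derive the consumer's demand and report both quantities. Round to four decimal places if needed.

Leontief preferences: the optimum is at the kink where x/1 = y/3, i.e. y = 3·x.
Budget: p_x·x + p_y·3·x = M, so (p_x + 3·p_y)·x = M.
Demand: x*(p_x,p_y,M) = M/(p_x + 3·p_y), y* = 3·M/(p_x + 3·p_y).
Here 12.5 + 3·10 = 42.5, giving x* = 1.1294 and y* = 3.3882.

x* = 1.1294, y* = 3.3882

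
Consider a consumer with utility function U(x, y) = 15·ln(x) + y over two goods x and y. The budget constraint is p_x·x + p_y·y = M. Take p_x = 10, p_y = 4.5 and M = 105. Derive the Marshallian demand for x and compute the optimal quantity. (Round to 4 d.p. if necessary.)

x* = 6.75

At the given prices: x* = 15·4.5/10 = 6.75.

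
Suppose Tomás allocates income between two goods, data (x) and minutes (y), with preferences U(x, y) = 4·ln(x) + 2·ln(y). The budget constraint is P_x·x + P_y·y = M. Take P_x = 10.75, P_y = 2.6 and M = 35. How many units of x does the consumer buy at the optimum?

x* = 2.1705

The MRS is 2·y/x. Set MRS = P_x/P_y.
So 4·P_y·y = 2·P_x·x; combined with the budget, a share 2/3 of income goes to x.
Demand: x*(P_x,P_y,M) = 2/3·M/P_x and y* = 1/3·M/P_y.
At P_x=10.75, P_y=2.6, M=35: x* = 2/3·35/10.75 = 2.1705.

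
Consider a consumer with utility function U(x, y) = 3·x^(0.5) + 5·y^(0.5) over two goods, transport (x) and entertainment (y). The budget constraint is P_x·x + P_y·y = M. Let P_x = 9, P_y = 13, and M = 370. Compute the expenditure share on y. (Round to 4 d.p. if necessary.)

share on y = 0.6579

MRS = MU_x/MU_y = (3/5)·(y/x)^(0.5). Set equal to P_x/P_y.
Solve for the ratio: y/x = [(5/3)·P_x/P_y]^(2).
Substitute y = (y/x)·x into the budget: x* = M/(P_x + P_y·(y/x)).
Numerically y/x = 1.331361, so x* = 370/(9 + 13·1.331361) = 14.0643 and y* = 1.331361·14.0643 = 18.7247.
Expenditure on y: 13·18.7247 = 243.4211; share = 0.6579.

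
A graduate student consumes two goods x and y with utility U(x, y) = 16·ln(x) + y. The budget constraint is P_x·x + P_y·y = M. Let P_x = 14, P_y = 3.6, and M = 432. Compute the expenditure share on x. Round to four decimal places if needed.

Set MRS = P_x/P_y: (16/x)/1 = P_x/P_y.
So x*(P_x,P_y) = 16·P_y/P_x, independent of income; and y* = (M − 16·P_y)/P_y.
At the given prices: x* = 16·3.6/14 = 4.1143, and y* = 104.
Expenditure on x: 14·4.1143 = 57.6; share = 0.1333.

share on x = 0.1333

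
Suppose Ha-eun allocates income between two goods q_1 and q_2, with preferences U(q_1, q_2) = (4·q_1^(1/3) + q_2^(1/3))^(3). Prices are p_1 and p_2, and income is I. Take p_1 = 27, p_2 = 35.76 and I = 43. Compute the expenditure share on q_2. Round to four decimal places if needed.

share on q_2 = 0.098

From the CES first-order condition, 4·(q_2/q_1)^(2/3) = p_1/p_2.
Solve for the ratio: q_2/q_1 = [(1/4)·p_1/p_2]^(1.5).
Substitute q_2 = (q_2/q_1)·q_1 into the budget: q_1* = I/(p_1 + p_2·(q_2/q_1)).
Numerically q_2/q_1 = 0.082009, so q_1* = 43/(27 + 35.76·0.082009) = 1.4366 and q_2* = 0.082009·1.4366 = 0.1178.
Expenditure on q_2: 35.76·0.1178 = 4.2129; share = 0.098.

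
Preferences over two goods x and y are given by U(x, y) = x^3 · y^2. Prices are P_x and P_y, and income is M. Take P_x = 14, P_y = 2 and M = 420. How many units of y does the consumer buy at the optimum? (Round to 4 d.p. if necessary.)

y* = 84

MU_x/MU_y = (3·y)/(2·x); tangency sets this equal to P_x/P_y.
Rearranging, P_y·y = (2/3)·P_x·x. Substituting into the budget gives P_x·x·(1 + (2/3)) = M.
Demand: x*(P_x,P_y,M) = 0.6·M/P_x and y* = 0.4·M/P_y.
At P_x=14, P_y=2, M=420: y* = 0.4·420/2 = 84.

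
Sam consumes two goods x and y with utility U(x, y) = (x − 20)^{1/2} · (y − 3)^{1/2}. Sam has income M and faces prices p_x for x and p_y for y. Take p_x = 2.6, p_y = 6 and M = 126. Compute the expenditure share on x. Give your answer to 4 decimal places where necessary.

share on x = 0.6349

MRS = (y−3)/(x−20). Tangency with p_x/p_y gives y−3 = (p_x/p_y)·(x−20).
Substituting into the budget: x* = 20 + 0.5·(M − 20·p_x − 3·p_y)/p_x, and y* = 3 + 0.5·(…)/p_y.
Discretionary income = 126 − 20·2.6 − 3·6 = 56; x* = 20 + 0.5·56/2.6 = 30.7692; y* = 3 + 0.5·56/6 = 7.6667.
Expenditure on x: 2.6·30.7692 = 80; share = 0.6349.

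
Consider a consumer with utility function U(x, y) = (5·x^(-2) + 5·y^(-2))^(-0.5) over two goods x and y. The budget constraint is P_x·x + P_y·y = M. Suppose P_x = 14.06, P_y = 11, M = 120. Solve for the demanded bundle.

x* = 4.6158, y* = 5.0093

Substitute y = (y/x)·x into the budget: x* = M/(P_x + P_y·(y/x)).
Numerically y/x = 1.085253, so x* = 120/(14.06 + 11·1.085253) = 4.6158 and y* = 1.085253·4.6158 = 5.0093.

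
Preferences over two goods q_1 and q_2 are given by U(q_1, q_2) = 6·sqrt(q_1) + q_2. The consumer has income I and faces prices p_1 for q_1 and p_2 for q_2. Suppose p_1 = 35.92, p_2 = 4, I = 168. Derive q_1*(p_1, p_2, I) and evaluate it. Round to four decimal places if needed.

q_1* = 0.1116

Utility is quasi-linear in q_2; the FOC for q_1 is 3/√q_1 = p_1/p_2.
Thus q_1* = (3·p_2/p_1)² — independent of I — with the rest of income spent on q_2.
Plugging in: q_1* = (3·4/35.92)² = 0.1116.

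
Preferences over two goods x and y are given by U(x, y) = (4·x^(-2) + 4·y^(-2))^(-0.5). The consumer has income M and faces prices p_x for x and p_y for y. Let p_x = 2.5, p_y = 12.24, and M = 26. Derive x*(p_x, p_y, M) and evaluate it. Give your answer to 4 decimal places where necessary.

Numerically y/x = 0.588915, so x* = 26/(2.5 + 12.24·0.588915) = 2.6781.

x* = 2.6781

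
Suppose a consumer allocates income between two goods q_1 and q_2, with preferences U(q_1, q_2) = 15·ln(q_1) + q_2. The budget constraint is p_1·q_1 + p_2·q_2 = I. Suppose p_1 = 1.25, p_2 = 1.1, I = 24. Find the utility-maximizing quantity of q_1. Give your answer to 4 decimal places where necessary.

q_1* = 13.2

MU_q_1 = 15/q_1, MU_q_2 = 1. Tangency: 15/q_1 = p_1/p_2.
So q_1*(p_1,p_2) = 15·p_2/p_1, independent of income; and q_2* = (I − 15·p_2)/p_2.
At the given prices: q_1* = 15·1.1/1.25 = 13.2.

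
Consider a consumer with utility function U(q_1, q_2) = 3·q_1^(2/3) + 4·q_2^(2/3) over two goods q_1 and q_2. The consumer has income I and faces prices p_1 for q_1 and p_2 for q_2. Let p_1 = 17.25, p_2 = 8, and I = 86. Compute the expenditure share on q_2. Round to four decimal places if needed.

share on q_2 = 0.9168

MU_q_1 ∝ 3·q_1^(-1/3), MU_q_2 ∝ 4·q_2^(-1/3), so MRS = (3/4)·(q_2/q_1)^(1/3) = p_1/p_2.
Hence q_2/q_1 = ((4/3)·p_1/p_2)^(1/(1/3)), i.e. raised to the 3 power.
Substitute q_2 = (q_2/q_1)·q_1 into the budget: q_1* = I/(p_1 + p_2·(q_2/q_1)).
Numerically q_2/q_1 = 23.763672, so q_1* = 86/(17.25 + 8·23.763672) = 0.4147 and q_2* = 23.763672·0.4147 = 9.8557.
Expenditure on q_2: 8·9.8557 = 78.8458; share = 0.9168.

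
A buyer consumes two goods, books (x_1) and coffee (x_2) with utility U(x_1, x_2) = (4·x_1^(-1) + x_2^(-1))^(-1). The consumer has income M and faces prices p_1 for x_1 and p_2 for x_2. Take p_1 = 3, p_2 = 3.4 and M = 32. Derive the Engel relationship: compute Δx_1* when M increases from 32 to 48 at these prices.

MRS = MU_x_1/MU_x_2 = 4·(x_2/x_1)^(2). Set equal to p_1/p_2.
Hence x_2/x_1 = ((1/4)·p_1/p_2)^(1/(2)), i.e. raised to the 0.5 power.
With the ratio pinned down, the budget gives x_1* = M/(p_1 + p_2·(x_2/x_1)) and x_2* = (x_2/x_1)·x_1*.
Numerically x_2/x_1 = 0.469668, so x_1* = 32/(3 + 3.4·0.469668) = 6.9613.
At M' = 48: x_1* = 10.4419. Change: 10.4419 − 6.9613 = 3.4806.

Δx_1* = 3.4806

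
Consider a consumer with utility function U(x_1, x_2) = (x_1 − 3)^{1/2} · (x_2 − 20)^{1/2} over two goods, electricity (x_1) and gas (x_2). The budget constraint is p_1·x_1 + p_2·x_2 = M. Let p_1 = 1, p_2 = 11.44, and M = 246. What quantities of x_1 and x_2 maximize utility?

Let x_1' = x_1−3, x_2' = x_2−20. MRS = x_2'/x_1' = p_1/p_2.
After buying the subsistence bundle (3, 20), a share 0.5 of the remaining income goes to x_1: x_1* = 3 + 0.5·(M − 3p_1 − 20p_2)/p_1.
Discretionary income = 246 − 3·1 − 20·11.44 = 14.2; x_1* = 3 + 0.5·14.2/1 = 10.1; x_2* = 20 + 0.5·14.2/11.44 = 20.6206.

x_1* = 10.1, x_2* = 20.6206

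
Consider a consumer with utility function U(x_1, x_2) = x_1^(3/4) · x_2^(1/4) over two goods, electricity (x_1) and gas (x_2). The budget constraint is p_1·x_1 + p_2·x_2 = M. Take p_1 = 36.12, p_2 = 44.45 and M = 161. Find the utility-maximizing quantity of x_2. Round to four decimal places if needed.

Tangency: MRS = 3·x_2/x_1 = p_1/p_2.
Rearranging, p_2·x_2 = (1/3)·p_1·x_1. Substituting into the budget gives p_1·x_1·(1 + (1/3)) = M.
Demand: x_1*(p_1,p_2,M) = 0.75·M/p_1 and x_2* = 0.25·M/p_2.
At p_1=36.12, p_2=44.45, M=161: x_2* = 0.25·161/44.45 = 0.9055.

x_2* = 0.9055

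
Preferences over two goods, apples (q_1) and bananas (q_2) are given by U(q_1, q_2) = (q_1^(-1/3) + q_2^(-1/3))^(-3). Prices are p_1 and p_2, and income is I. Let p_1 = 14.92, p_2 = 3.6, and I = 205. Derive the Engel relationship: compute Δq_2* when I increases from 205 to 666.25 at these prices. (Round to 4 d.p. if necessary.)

From the CES first-order condition, (q_2/q_1)^(4/3) = p_1/p_2.
Hence q_2/q_1 = (p_1/p_2)^(1/(4/3)), i.e. raised to the 0.75 power.
Substitute q_2 = (q_2/q_1)·q_1 into the budget: q_1* = I/(p_1 + p_2·(q_2/q_1)).
Numerically q_2/q_1 = 2.90469, so q_1* = 205/(14.92 + 3.6·2.90469) = 8.0782 and q_2* = 2.90469·8.0782 = 23.4647.
At I' = 666.25: q_2* = 76.2603. Change: 76.2603 − 23.4647 = 52.7956.

Δq_2* = 52.7956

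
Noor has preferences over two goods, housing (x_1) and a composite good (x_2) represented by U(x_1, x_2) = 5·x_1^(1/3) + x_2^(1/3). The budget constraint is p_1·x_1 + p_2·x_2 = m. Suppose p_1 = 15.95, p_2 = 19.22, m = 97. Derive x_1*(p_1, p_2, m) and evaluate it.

x_1* = 5.6233

MRS = MU_x_1/MU_x_2 = 5·(x_2/x_1)^(2/3). Set equal to p_1/p_2.
Solve for the ratio: x_2/x_1 = [(1/5)·p_1/p_2]^(1.5).
Substitute x_2 = (x_2/x_1)·x_1 into the budget: x_1* = m/(p_1 + p_2·(x_2/x_1)).
Numerically x_2/x_1 = 0.067617, so x_1* = 97/(15.95 + 19.22·0.067617) = 5.6233.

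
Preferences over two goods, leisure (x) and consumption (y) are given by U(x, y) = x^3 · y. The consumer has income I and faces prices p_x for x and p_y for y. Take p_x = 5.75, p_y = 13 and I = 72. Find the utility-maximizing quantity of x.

Demand: x*(p_x,p_y,I) = 0.75·I/p_x and y* = 0.25·I/p_y.
At p_x=5.75, p_y=13, I=72: x* = 0.75·72/5.75 = 9.3913.

x* = 9.3913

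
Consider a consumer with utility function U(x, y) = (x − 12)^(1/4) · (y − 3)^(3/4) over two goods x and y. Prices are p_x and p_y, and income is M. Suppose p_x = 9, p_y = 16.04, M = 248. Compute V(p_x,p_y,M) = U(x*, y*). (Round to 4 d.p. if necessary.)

Let x' = x−12, y' = y−3. MRS = (1/3)·y'/x' = p_x/p_y.
Substituting into the budget: x* = 12 + 0.25·(M − 12·p_x − 3·p_y)/p_x, and y* = 3 + 0.75·(…)/p_y.
Discretionary income = 248 − 12·9 − 3·16.04 = 91.88; x* = 12 + 0.25·91.88/9 = 14.5522; y* = 3 + 0.75·91.88/16.04 = 7.2961.
Utility at the optimum: U(14.5522, 7.2961) = 3.7717.

V = 3.7717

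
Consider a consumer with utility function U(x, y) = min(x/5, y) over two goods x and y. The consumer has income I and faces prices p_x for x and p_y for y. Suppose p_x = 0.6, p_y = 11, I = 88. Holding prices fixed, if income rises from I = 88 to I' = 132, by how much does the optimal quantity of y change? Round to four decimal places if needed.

With perfect complements, no substitution: consume in ratio x:y = 5:1.
Budget: p_x·x + p_y·(1/5)·x = I, so (5·p_x + p_y)·x = 5·I.
Demand: x*(p_x,p_y,I) = 5·I/(5·p_x + p_y), y* = I/(5·p_x + p_y).
Here 5·0.6 + 11 = 14, giving y* = 6.2857.
At I' = 132: y* = 9.4286. Change: 9.4286 − 6.2857 = 3.1429.

Δy* = 3.1429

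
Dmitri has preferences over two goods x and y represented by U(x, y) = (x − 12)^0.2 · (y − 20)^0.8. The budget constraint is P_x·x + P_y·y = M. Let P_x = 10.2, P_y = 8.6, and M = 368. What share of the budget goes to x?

MRS = (1/4)·(y−20)/(x−12). Tangency with P_x/P_y gives y−20 = 4·(P_x/P_y)·(x−12).
Substituting into the budget: x* = 12 + 0.2·(M − 12·P_x − 20·P_y)/P_x, and y* = 20 + 0.8·(…)/P_y.
Discretionary income = 368 − 12·10.2 − 20·8.6 = 73.6; x* = 12 + 0.2·73.6/10.2 = 13.4431; y* = 20 + 0.8·73.6/8.6 = 26.8465.
Expenditure on x: 10.2·13.4431 = 137.12; share = 0.3726.

share on x = 0.3726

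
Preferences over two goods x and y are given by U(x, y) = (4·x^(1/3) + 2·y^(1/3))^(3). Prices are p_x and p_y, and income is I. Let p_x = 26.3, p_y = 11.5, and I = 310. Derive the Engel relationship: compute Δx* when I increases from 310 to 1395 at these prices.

Δx* = 26.8819

MU_x ∝ 4·x^(-2/3), MU_y ∝ 2·y^(-2/3), so MRS = 2·(y/x)^(2/3) = p_x/p_y.
Solve for the ratio: y/x = [(1/2)·p_x/p_y]^(1.5).
Substitute y = (y/x)·x into the budget: x* = I/(p_x + p_y·(y/x)).
Numerically y/x = 1.222762, so x* = 310/(26.3 + 11.5·1.222762) = 7.6805.
At I' = 1395: x* = 34.5624. Change: 34.5624 − 7.6805 = 26.8819.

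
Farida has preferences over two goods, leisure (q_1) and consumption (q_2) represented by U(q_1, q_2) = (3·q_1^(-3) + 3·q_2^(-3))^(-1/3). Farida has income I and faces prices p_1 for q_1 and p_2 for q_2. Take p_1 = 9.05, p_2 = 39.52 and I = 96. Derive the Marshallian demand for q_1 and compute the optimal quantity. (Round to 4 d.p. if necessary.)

MRS = MU_q_1/MU_q_2 = (q_2/q_1)^(4). Set equal to p_1/p_2.
Solve for the ratio: q_2/q_1 = [p_1/p_2]^(0.25).
Substitute q_2 = (q_2/q_1)·q_1 into the budget: q_1* = I/(p_1 + p_2·(q_2/q_1)).
Numerically q_2/q_1 = 0.691764, so q_1* = 96/(9.05 + 39.52·0.691764) = 2.6382.

q_1* = 2.6382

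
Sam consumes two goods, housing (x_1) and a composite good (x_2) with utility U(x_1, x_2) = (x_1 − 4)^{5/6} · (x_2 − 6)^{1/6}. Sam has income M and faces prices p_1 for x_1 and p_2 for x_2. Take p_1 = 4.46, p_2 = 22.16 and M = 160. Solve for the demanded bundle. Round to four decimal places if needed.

This is Cobb-Douglas in (x_1−4, x_2−6): tangency gives 5/6·p_2·(x_2−6) = 1/6·p_1·(x_1−4).
Substituting into the budget: x_1* = 4 + 5/6·(M − 4·p_1 − 6·p_2)/p_1, and x_2* = 6 + 1/6·(…)/p_2.
Discretionary income = 160 − 4·4.46 − 6·22.16 = 9.2; x_1* = 4 + 5/6·9.2/4.46 = 5.719; x_2* = 6 + 1/6·9.2/22.16 = 6.0692.

x_1* = 5.719, x_2* = 6.0692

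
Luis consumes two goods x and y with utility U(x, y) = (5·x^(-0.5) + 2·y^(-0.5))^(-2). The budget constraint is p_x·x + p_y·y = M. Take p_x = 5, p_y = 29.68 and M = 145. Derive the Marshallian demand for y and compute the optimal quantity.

MRS = MU_x/MU_y = (5/2)·(y/x)^(1.5). Set equal to p_x/p_y.
Hence y/x = ((2/5)·p_x/p_y)^(1/(1.5)), i.e. raised to the 2/3 power.
Substitute y = (y/x)·x into the budget: x* = M/(p_x + p_y·(y/x)).
Numerically y/x = 0.165594, so x* = 145/(5 + 29.68·0.165594) = 14.6246 and y* = 0.165594·14.6246 = 2.4217.

y* = 2.4217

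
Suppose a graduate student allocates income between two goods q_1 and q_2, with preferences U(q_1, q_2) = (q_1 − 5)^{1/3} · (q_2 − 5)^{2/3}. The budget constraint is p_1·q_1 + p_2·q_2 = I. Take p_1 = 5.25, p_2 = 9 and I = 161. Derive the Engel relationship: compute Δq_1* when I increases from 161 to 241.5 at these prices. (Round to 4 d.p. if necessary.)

Δq_1* = 5.1111

MRS = (1/2)·(q_2−5)/(q_1−5). Tangency with p_1/p_2 gives q_2−5 = 2·(p_1/p_2)·(q_1−5).
Substituting into the budget: q_1* = 5 + 1/3·(I − 5·p_1 − 5·p_2)/p_1, and q_2* = 5 + 2/3·(…)/p_2.
Discretionary income = 161 − 5·5.25 − 5·9 = 89.75; q_1* = 5 + 1/3·89.75/5.25 = 10.6984.
At I' = 241.5: q_1* = 15.8095. Change: 15.8095 − 10.6984 = 5.1111.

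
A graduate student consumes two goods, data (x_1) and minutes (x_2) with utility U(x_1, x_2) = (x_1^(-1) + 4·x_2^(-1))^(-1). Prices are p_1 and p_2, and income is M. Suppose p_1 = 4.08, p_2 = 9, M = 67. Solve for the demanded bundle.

x_1* = 4.136, x_2* = 5.5695

MU_x_1 ∝ x_1^(-2), MU_x_2 ∝ 4·x_2^(-2), so MRS = (1/4)·(x_2/x_1)^(2) = p_1/p_2.
Hence x_2/x_1 = (4·p_1/p_2)^(1/(2)), i.e. raised to the 0.5 power.
With the ratio pinned down, the budget gives x_1* = M/(p_1 + p_2·(x_2/x_1)) and x_2* = (x_2/x_1)·x_1*.
Numerically x_2/x_1 = 1.346601, so x_1* = 67/(4.08 + 9·1.346601) = 4.136 and x_2* = 1.346601·4.136 = 5.5695.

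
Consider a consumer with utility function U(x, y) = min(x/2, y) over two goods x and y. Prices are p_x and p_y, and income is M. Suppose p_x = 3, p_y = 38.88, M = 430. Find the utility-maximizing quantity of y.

With perfect complements, no substitution: consume in ratio x:y = 2:1.
Budget: p_x·x + p_y·(1/2)·x = M, so (2·p_x + p_y)·x = 2·M.
Demand: x*(p_x,p_y,M) = 2·M/(2·p_x + p_y), y* = M/(2·p_x + p_y).
Here 2·3 + 38.88 = 44.88, giving y* = 9.5811.

y* = 9.5811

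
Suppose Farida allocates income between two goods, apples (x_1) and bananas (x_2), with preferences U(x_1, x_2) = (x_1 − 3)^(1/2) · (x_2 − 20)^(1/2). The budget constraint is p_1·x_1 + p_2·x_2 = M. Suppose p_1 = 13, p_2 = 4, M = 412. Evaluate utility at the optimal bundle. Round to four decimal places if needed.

Substituting into the budget: x_1* = 3 + 0.5·(M − 3·p_1 − 20·p_2)/p_1, and x_2* = 20 + 0.5·(…)/p_2.
Discretionary income = 412 − 3·13 − 20·4 = 293; x_1* = 3 + 0.5·293/13 = 14.2692; x_2* = 20 + 0.5·293/4 = 56.625.
Utility at the optimum: U(14.2692, 56.625) = 20.3159.

V = 20.3159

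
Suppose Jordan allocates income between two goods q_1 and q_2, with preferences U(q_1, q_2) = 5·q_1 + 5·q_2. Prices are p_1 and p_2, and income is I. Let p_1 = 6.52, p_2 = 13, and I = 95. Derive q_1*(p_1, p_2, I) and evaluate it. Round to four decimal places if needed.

Perfect substitutes: compare marginal utility per dollar. 5/p_1 vs 5/p_2 → 0.7669 vs 0.3846.
q_1 gives more utility per dollar, so spend all income on q_1: q_1* = I/p_1, q_2* = 0.
Numerically: q_1* = 14.5706, q_2* = 0.

q_1* = 14.5706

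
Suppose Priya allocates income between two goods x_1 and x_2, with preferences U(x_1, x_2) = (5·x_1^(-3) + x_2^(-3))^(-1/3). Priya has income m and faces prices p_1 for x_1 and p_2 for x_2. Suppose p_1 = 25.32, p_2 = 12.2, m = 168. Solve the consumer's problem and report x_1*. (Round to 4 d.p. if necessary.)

x_1* = 4.7846

From the CES first-order condition, 5·(x_2/x_1)^(4) = p_1/p_2.
Hence x_2/x_1 = ((1/5)·p_1/p_2)^(1/(4)), i.e. raised to the 0.25 power.
Substitute x_2 = (x_2/x_1)·x_1 into the budget: x_1* = m/(p_1 + p_2·(x_2/x_1)).
Numerically x_2/x_1 = 0.802663, so x_1* = 168/(25.32 + 12.2·0.802663) = 4.7846.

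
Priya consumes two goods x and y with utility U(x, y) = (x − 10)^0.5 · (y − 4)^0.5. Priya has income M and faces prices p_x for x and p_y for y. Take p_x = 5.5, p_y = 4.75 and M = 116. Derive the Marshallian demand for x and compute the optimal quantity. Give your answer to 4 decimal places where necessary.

Substituting into the budget: x* = 10 + 0.5·(M − 10·p_x − 4·p_y)/p_x, and y* = 4 + 0.5·(…)/p_y.
Discretionary income = 116 − 10·5.5 − 4·4.75 = 42; x* = 10 + 0.5·42/5.5 = 13.8182.

x* = 13.8182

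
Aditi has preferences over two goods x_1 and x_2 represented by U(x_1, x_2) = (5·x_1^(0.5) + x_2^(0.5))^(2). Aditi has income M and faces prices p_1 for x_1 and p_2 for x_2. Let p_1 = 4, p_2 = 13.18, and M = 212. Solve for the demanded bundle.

MRS = MU_x_1/MU_x_2 = 5·(x_2/x_1)^(0.5). Set equal to p_1/p_2.
Solve for the ratio: x_2/x_1 = [(1/5)·p_1/p_2]^(2).
With the ratio pinned down, the budget gives x_1* = M/(p_1 + p_2·(x_2/x_1)) and x_2* = (x_2/x_1)·x_1*.
Numerically x_2/x_1 = 0.003684, so x_1* = 212/(4 + 13.18·0.003684) = 52.3643 and x_2* = 0.003684·52.3643 = 0.1929.

x_1* = 52.3643, x_2* = 0.1929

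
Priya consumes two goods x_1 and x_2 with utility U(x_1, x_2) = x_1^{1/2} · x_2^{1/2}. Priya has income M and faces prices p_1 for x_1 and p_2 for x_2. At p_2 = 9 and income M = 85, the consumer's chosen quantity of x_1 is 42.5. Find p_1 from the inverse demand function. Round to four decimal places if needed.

The MRS is x_2/x_1. Set MRS = p_1/p_2.
So 0.5·p_2·x_2 = 0.5·p_1·x_1; combined with the budget, a share 0.5 of income goes to x_1.
Demand: x_1*(p_1,p_2,M) = 0.5·M/p_1 and x_2* = 0.5·M/p_2.
Set x_1* = 42.5 in the demand function and solve for p_1: p_1 = 1.

p_1 = 1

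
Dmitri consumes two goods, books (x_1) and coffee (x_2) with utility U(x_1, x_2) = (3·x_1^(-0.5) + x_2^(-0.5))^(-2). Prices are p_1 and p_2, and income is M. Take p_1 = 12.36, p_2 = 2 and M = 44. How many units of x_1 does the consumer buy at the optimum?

With the ratio pinned down, the budget gives x_1* = M/(p_1 + p_2·(x_2/x_1)) and x_2* = (x_2/x_1)·x_1*.
Numerically x_2/x_1 = 1.618992, so x_1* = 44/(12.36 + 2·1.618992) = 2.8209.

x_1* = 2.8209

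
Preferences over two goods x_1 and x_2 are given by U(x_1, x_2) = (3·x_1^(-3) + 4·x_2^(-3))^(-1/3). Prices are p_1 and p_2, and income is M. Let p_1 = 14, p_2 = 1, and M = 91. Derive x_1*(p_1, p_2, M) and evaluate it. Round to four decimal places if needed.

MU_x_1 ∝ 3·x_1^(-4), MU_x_2 ∝ 4·x_2^(-4), so MRS = (3/4)·(x_2/x_1)^(4) = p_1/p_2.
Hence x_2/x_1 = ((4/3)·p_1/p_2)^(1/(4)), i.e. raised to the 0.25 power.
Substitute x_2 = (x_2/x_1)·x_1 into the budget: x_1* = M/(p_1 + p_2·(x_2/x_1)).
Numerically x_2/x_1 = 2.07858, so x_1* = 91/(14 + 1·2.07858) = 5.6597.

x_1* = 5.6597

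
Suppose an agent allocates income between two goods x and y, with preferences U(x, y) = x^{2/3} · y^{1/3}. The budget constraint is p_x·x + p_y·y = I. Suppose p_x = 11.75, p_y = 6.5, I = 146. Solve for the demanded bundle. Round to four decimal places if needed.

x* = 8.2837, y* = 7.4872

Tangency: MRS = 2·y/x = p_x/p_y.
So 2/3·p_y·y = 1/3·p_x·x; combined with the budget, a share 2/3 of income goes to x.
Demand: x*(p_x,p_y,I) = 2/3·I/p_x and y* = 1/3·I/p_y.
At p_x=11.75, p_y=6.5, I=146: x* = 2/3·146/11.75 = 8.2837, y* = 7.4872.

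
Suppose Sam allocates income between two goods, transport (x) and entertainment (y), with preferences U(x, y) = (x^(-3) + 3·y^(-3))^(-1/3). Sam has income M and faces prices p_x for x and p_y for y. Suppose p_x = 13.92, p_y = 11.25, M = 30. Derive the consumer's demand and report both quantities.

MU_x ∝ x^(-4), MU_y ∝ 3·y^(-4), so MRS = (1/3)·(y/x)^(4) = p_x/p_y.
Hence y/x = (3·p_x/p_y)^(1/(4)), i.e. raised to the 0.25 power.
Substitute y = (y/x)·x into the budget: x* = M/(p_x + p_y·(y/x)).
Numerically y/x = 1.38804, so x* = 30/(13.92 + 11.25·1.38804) = 1.0157 and y* = 1.38804·1.0157 = 1.4099.

x* = 1.0157, y* = 1.4099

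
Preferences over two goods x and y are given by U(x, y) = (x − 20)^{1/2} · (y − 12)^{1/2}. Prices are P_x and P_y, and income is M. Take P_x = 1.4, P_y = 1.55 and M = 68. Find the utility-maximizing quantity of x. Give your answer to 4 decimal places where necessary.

x* = 27.6429

This is Cobb-Douglas in (x−20, y−12): tangency gives 0.5·P_y·(y−12) = 0.5·P_x·(x−20).
After buying the subsistence bundle (20, 12), a share 0.5 of the remaining income goes to x: x* = 20 + 0.5·(M − 20P_x − 12P_y)/P_x.
Discretionary income = 68 − 20·1.4 − 12·1.55 = 21.4; x* = 20 + 0.5·21.4/1.4 = 27.6429.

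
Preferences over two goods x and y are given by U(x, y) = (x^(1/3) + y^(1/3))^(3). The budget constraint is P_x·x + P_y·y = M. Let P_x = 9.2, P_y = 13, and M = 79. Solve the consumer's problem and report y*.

MRS = MU_x/MU_y = (y/x)^(2/3). Set equal to P_x/P_y.
Hence y/x = (P_x/P_y)^(1/(2/3)), i.e. raised to the 1.5 power.
Substitute y = (y/x)·x into the budget: x* = M/(P_x + P_y·(y/x)).
Numerically y/x = 0.595342, so x* = 79/(9.2 + 13·0.595342) = 4.6637 and y* = 0.595342·4.6637 = 2.7765.

y* = 2.7765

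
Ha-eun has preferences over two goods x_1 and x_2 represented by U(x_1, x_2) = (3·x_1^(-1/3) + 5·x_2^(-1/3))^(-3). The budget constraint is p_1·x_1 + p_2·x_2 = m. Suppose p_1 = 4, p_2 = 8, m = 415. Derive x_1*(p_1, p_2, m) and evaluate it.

MU_x_1 ∝ 3·x_1^(-4/3), MU_x_2 ∝ 5·x_2^(-4/3), so MRS = (3/5)·(x_2/x_1)^(4/3) = p_1/p_2.
Hence x_2/x_1 = ((5/3)·p_1/p_2)^(1/(4/3)), i.e. raised to the 0.75 power.
With the ratio pinned down, the budget gives x_1* = m/(p_1 + p_2·(x_2/x_1)) and x_2* = (x_2/x_1)·x_1*.
Numerically x_2/x_1 = 0.872196, so x_1* = 415/(4 + 8·0.872196) = 37.8044.

x_1* = 37.8044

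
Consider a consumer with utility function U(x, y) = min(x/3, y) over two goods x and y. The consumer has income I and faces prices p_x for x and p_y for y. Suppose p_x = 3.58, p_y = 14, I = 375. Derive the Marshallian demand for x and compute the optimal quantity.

x* = 45.4729

Leontief preferences: the optimum is at the kink where x/3 = y/1, i.e. y = (1/3)·x.
Budget: p_x·x + p_y·(1/3)·x = I, so (3·p_x + p_y)·x = 3·I.
Demand: x*(p_x,p_y,I) = 3·I/(3·p_x + p_y), y* = I/(3·p_x + p_y).
Here 3·3.58 + 14 = 24.74, giving x* = 45.4729.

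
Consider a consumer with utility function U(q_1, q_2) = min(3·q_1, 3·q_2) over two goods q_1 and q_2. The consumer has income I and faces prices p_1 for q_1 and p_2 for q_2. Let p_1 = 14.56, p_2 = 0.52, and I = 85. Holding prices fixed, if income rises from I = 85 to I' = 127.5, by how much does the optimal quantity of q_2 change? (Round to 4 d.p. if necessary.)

Demand: q_1*(p_1,p_2,I) = 3·I/(3·p_1 + 3·p_2), q_2* = 3·I/(3·p_1 + 3·p_2).
Here 3·14.56 + 3·0.52 = 45.24, giving q_2* = 5.6366.
At I' = 127.5: q_2* = 8.4549. Change: 8.4549 − 5.6366 = 2.8183.

Δq_2* = 2.8183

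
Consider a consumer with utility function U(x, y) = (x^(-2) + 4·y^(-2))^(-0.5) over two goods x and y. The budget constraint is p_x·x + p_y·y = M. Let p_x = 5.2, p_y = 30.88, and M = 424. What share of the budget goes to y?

share on y = 0.8389

Numerically y/x = 0.876588, so x* = 424/(5.2 + 30.88·0.876588) = 13.1395 and y* = 0.876588·13.1395 = 11.518.
Expenditure on y: 30.88·11.518 = 355.6744; share = 0.8389.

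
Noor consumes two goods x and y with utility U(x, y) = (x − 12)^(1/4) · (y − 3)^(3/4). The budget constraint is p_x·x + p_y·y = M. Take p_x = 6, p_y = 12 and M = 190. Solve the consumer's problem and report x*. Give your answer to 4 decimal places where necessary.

x* = 15.4167

Let x' = x−12, y' = y−3. MRS = (1/3)·y'/x' = p_x/p_y.
After buying the subsistence bundle (12, 3), a share 0.25 of the remaining income goes to x: x* = 12 + 0.25·(M − 12p_x − 3p_y)/p_x.
Discretionary income = 190 − 12·6 − 3·12 = 82; x* = 12 + 0.25·82/6 = 15.4167.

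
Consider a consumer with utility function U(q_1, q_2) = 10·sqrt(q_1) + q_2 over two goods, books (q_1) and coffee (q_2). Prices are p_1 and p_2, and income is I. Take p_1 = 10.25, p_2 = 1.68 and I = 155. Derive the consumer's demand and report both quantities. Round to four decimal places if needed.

q_1* = 0.6716, q_2* = 88.1643

MU_q_1 = 5/√q_1, MU_q_2 = 1. Tangency: 5/√q_1 = p_1/p_2.
Solve: √q_1 = 5·p_2/p_1, so q_1*(p_1,p_2) = (5·p_2/p_1)², and q_2* = (I − p_1·q_1*)/p_2.
Plugging in: q_1* = (5·1.68/10.25)² = 0.6716, q_2* = 88.1643.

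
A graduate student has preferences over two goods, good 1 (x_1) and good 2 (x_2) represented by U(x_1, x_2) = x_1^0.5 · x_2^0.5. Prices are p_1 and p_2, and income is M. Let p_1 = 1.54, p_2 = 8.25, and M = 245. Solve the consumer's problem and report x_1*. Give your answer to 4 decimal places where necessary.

x_1* = 79.5455

The MRS is x_2/x_1. Set MRS = p_1/p_2.
Rearranging, p_2·x_2 = p_1·x_1. Substituting into the budget gives p_1·x_1·(1 + 1) = M.
Demand: x_1*(p_1,p_2,M) = 0.5·M/p_1 and x_2* = 0.5·M/p_2.
At p_1=1.54, p_2=8.25, M=245: x_1* = 0.5·245/1.54 = 79.5455.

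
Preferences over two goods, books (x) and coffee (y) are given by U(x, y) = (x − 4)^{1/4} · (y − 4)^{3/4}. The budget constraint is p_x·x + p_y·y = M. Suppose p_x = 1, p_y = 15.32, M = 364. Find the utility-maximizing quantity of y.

Substituting into the budget: x* = 4 + 0.25·(M − 4·p_x − 4·p_y)/p_x, and y* = 4 + 0.75·(…)/p_y.
Discretionary income = 364 − 4·1 − 4·15.32 = 298.72; y* = 4 + 0.75·298.72/15.32 = 18.624.

y* = 18.624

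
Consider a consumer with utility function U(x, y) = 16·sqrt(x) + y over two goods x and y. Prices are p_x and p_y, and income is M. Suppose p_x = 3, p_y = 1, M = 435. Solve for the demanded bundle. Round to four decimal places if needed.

x* = 7.1111, y* = 413.6667

Utility is quasi-linear in y; the FOC for x is 8/√x = p_x/p_y.
Thus x* = (8·p_y/p_x)² — independent of M — with the rest of income spent on y.
Plugging in: x* = (8·1/3)² = 7.1111, y* = 413.6667.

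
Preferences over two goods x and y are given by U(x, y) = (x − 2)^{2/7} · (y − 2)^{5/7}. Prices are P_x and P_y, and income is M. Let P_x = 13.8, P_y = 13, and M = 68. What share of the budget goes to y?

MRS = (2/5)·(y−2)/(x−2). Tangency with P_x/P_y gives y−2 = (5/2)·(P_x/P_y)·(x−2).
After buying the subsistence bundle (2, 2), a share 2/7 of the remaining income goes to x: x* = 2 + 2/7·(M − 2P_x − 2P_y)/P_x.
Discretionary income = 68 − 2·13.8 − 2·13 = 14.4; x* = 2 + 2/7·14.4/13.8 = 2.2981; y* = 2 + 5/7·14.4/13 = 2.7912.
Expenditure on y: 13·2.7912 = 36.2857; share = 0.5336.

share on y = 0.5336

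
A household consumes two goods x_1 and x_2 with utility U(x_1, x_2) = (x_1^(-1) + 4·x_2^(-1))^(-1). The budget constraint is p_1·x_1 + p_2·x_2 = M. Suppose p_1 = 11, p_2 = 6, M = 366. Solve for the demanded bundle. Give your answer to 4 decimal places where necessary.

MU_x_1 ∝ x_1^(-2), MU_x_2 ∝ 4·x_2^(-2), so MRS = (1/4)·(x_2/x_1)^(2) = p_1/p_2.
Solve for the ratio: x_2/x_1 = [4·p_1/p_2]^(0.5).
Substitute x_2 = (x_2/x_1)·x_1 into the budget: x_1* = M/(p_1 + p_2·(x_2/x_1)).
Numerically x_2/x_1 = 2.708013, so x_1* = 366/(11 + 6·2.708013) = 13.4321 and x_2* = 2.708013·13.4321 = 36.3744.

x_1* = 13.4321, x_2* = 36.3744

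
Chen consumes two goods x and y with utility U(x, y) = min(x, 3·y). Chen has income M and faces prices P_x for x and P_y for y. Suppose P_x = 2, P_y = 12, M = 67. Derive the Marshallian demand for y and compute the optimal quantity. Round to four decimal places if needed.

Leontief preferences: the optimum is at the kink where x/3 = y/1, i.e. y = (1/3)·x.
Budget: P_x·x + P_y·(1/3)·x = M, so (3·P_x + P_y)·x = 3·M.
Demand: x*(P_x,P_y,M) = 3·M/(3·P_x + P_y), y* = M/(3·P_x + P_y).
Here 3·2 + 12 = 18, giving y* = 3.7222.

y* = 3.7222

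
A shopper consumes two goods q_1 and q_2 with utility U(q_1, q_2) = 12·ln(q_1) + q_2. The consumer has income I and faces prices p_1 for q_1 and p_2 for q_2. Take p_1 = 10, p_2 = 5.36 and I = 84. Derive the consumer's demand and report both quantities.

q_1* = 6.432, q_2* = 3.6716

Set MRS = p_1/p_2: (12/q_1)/1 = p_1/p_2.
So q_1*(p_1,p_2) = 12·p_2/p_1, independent of income; and q_2* = (I − 12·p_2)/p_2.
At the given prices: q_1* = 12·5.36/10 = 6.432, and q_2* = 3.6716.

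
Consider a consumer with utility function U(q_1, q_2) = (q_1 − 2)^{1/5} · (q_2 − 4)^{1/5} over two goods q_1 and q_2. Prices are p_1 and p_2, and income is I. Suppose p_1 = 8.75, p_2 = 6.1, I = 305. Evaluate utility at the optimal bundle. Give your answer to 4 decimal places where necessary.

MRS = (q_2−4)/(q_1−2). Tangency with p_1/p_2 gives q_2−4 = (p_1/p_2)·(q_1−2).
After buying the subsistence bundle (2, 4), a share 0.5 of the remaining income goes to q_1: q_1* = 2 + 0.5·(I − 2p_1 − 4p_2)/p_1.
Discretionary income = 305 − 2·8.75 − 4·6.1 = 263.1; q_1* = 2 + 0.5·263.1/8.75 = 17.0343; q_2* = 4 + 0.5·263.1/6.1 = 25.5656.
Utility at the optimum: U(17.0343, 25.5656) = 3.1781.

V = 3.1781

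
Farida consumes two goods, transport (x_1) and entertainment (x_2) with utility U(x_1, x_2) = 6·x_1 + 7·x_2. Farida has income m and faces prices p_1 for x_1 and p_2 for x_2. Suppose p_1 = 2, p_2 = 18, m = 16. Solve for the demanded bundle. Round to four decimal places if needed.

Linear utility — the consumer picks whichever good has higher MU/price: 6/2 = 3 vs 7/18 = 0.3889.
x_1 gives more utility per dollar, so spend all income on x_1: x_1* = m/p_1, x_2* = 0.
Numerically: x_1* = 8, x_2* = 0.

x_1* = 8, x_2* = 0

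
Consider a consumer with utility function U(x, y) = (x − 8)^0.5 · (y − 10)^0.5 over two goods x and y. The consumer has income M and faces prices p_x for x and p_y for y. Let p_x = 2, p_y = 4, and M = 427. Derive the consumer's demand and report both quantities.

x* = 100.75, y* = 56.375

Substituting into the budget: x* = 8 + 0.5·(M − 8·p_x − 10·p_y)/p_x, and y* = 10 + 0.5·(…)/p_y.
Discretionary income = 427 − 8·2 − 10·4 = 371; x* = 8 + 0.5·371/2 = 100.75; y* = 10 + 0.5·371/4 = 56.375.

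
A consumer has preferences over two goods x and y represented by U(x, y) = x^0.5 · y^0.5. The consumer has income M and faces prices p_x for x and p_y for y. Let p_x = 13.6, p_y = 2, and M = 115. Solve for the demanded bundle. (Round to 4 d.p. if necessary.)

At p_x=13.6, p_y=2, M=115: x* = 0.5·115/13.6 = 4.2279, y* = 28.75.

x* = 4.2279, y* = 28.75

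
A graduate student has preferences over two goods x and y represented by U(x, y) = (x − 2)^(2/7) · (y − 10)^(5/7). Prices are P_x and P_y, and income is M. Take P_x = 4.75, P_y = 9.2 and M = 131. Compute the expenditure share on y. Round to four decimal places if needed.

MRS = (2/5)·(y−10)/(x−2). Tangency with P_x/P_y gives y−10 = (5/2)·(P_x/P_y)·(x−2).
Substituting into the budget: x* = 2 + 2/7·(M − 2·P_x − 10·P_y)/P_x, and y* = 10 + 5/7·(…)/P_y.
Discretionary income = 131 − 2·4.75 − 10·9.2 = 29.5; x* = 2 + 2/7·29.5/4.75 = 3.7744; y* = 10 + 5/7·29.5/9.2 = 12.2904.
Expenditure on y: 9.2·12.2904 = 113.0714; share = 0.8631.

share on y = 0.8631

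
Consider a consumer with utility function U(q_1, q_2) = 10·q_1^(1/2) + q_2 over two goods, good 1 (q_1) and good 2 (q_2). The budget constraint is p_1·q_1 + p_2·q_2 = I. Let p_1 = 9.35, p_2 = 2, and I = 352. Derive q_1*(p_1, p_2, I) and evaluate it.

q_1* = 1.1439

Utility is quasi-linear in q_2; the FOC for q_1 is 5/√q_1 = p_1/p_2.
Solve: √q_1 = 5·p_2/p_1, so q_1*(p_1,p_2) = (5·p_2/p_1)², and q_2* = (I − p_1·q_1*)/p_2.
Plugging in: q_1* = (5·2/9.35)² = 1.1439.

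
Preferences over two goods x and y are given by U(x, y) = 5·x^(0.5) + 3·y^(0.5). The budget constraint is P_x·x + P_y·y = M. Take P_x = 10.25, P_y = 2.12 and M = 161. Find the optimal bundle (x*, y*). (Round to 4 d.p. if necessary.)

MU_x ∝ 5·x^(-0.5), MU_y ∝ 3·y^(-0.5), so MRS = (5/3)·(y/x)^(0.5) = P_x/P_y.
Solve for the ratio: y/x = [(3/5)·P_x/P_y]^(2).
With the ratio pinned down, the budget gives x* = M/(P_x + P_y·(y/x)) and y* = (y/x)·x*.
Numerically y/x = 8.415473, so x* = 161/(10.25 + 2.12·8.415473) = 5.7314 and y* = 8.415473·5.7314 = 48.2326.

x* = 5.7314, y* = 48.2326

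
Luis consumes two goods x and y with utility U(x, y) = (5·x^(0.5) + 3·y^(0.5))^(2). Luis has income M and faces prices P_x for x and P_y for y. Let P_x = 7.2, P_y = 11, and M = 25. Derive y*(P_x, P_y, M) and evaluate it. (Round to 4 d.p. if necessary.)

y* = 0.4334

With the ratio pinned down, the budget gives x* = M/(P_x + P_y·(y/x)) and y* = (y/x)·x*.
Numerically y/x = 0.154235, so x* = 25/(7.2 + 11·0.154235) = 2.8101 and y* = 0.154235·2.8101 = 0.4334.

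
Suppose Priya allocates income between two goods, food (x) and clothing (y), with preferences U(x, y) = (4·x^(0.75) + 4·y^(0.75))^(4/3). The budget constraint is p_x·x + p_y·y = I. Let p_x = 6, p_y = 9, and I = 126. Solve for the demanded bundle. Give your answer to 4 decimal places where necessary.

Substitute y = (y/x)·x into the budget: x* = I/(p_x + p_y·(y/x)).
Numerically y/x = 0.197531, so x* = 126/(6 + 9·0.197531) = 16.2 and y* = 0.197531·16.2 = 3.2.

x* = 16.2, y* = 3.2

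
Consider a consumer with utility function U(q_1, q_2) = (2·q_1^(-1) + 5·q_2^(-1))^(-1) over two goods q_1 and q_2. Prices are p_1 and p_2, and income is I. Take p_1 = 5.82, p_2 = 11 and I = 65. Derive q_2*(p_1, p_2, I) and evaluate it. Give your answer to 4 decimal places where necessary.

q_2* = 4.0472

MU_q_1 ∝ 2·q_1^(-2), MU_q_2 ∝ 5·q_2^(-2), so MRS = (2/5)·(q_2/q_1)^(2) = p_1/p_2.
Hence q_2/q_1 = ((5/2)·p_1/p_2)^(1/(2)), i.e. raised to the 0.5 power.
With the ratio pinned down, the budget gives q_1* = I/(p_1 + p_2·(q_2/q_1)) and q_2* = (q_2/q_1)·q_1*.
Numerically q_2/q_1 = 1.150099, so q_1* = 65/(5.82 + 11·1.150099) = 3.519 and q_2* = 1.150099·3.519 = 4.0472.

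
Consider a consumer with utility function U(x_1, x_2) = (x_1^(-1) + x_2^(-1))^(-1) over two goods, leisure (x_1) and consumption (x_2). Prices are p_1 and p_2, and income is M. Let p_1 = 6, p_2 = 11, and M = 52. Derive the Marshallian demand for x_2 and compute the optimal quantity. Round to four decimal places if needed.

x_2* = 2.7191

From the CES first-order condition, (x_2/x_1)^(2) = p_1/p_2.
Solve for the ratio: x_2/x_1 = [p_1/p_2]^(0.5).
Substitute x_2 = (x_2/x_1)·x_1 into the budget: x_1* = M/(p_1 + p_2·(x_2/x_1)).
Numerically x_2/x_1 = 0.738549, so x_1* = 52/(6 + 11·0.738549) = 3.6817 and x_2* = 0.738549·3.6817 = 2.7191.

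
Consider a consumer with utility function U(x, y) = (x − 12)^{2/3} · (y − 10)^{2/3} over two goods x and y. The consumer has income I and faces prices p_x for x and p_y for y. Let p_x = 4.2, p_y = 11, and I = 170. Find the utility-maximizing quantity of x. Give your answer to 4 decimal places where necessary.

Let x' = x−12, y' = y−10. MRS = y'/x' = p_x/p_y.
After buying the subsistence bundle (12, 10), a share 0.5 of the remaining income goes to x: x* = 12 + 0.5·(I − 12p_x − 10p_y)/p_x.
Discretionary income = 170 − 12·4.2 − 10·11 = 9.6; x* = 12 + 0.5·9.6/4.2 = 13.1429.

x* = 13.1429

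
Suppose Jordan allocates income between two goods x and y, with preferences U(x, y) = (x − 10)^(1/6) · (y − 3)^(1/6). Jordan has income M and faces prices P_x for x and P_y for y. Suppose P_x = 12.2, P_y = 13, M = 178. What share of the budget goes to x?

Substituting into the budget: x* = 10 + 0.5·(M − 10·P_x − 3·P_y)/P_x, and y* = 3 + 0.5·(…)/P_y.
Discretionary income = 178 − 10·12.2 − 3·13 = 17; x* = 10 + 0.5·17/12.2 = 10.6967; y* = 3 + 0.5·17/13 = 3.6538.
Expenditure on x: 12.2·10.6967 = 130.5; share = 0.7331.

share on x = 0.7331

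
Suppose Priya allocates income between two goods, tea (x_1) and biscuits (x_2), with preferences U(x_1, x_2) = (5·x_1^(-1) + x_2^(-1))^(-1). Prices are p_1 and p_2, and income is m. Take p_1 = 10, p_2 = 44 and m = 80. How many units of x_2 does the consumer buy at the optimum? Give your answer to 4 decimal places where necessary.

With the ratio pinned down, the budget gives x_1* = m/(p_1 + p_2·(x_2/x_1)) and x_2* = (x_2/x_1)·x_1*.
Numerically x_2/x_1 = 0.213201, so x_1* = 80/(10 + 44·0.213201) = 4.1278 and x_2* = 0.213201·4.1278 = 0.88.

x_2* = 0.88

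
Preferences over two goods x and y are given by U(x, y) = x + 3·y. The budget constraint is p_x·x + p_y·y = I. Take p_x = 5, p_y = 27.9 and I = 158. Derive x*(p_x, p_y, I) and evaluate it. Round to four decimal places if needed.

Linear utility — the consumer picks whichever good has higher MU/price: 1/5 = 0.2 vs 3/27.9 = 0.1075.
x gives more utility per dollar, so spend all income on x: x* = I/p_x, y* = 0.
Numerically: x* = 31.6, y* = 0.

x* = 31.6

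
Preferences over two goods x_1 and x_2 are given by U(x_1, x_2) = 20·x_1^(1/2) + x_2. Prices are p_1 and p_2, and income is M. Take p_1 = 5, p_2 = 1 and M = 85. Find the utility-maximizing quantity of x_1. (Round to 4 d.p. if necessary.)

x_1* = 4

Set MRS = p_1/p_2: 10·x_1^(−1/2) = p_1/p_2.
Thus x_1* = (10·p_2/p_1)² — independent of M — with the rest of income spent on x_2.
Plugging in: x_1* = (10·1/5)² = 4.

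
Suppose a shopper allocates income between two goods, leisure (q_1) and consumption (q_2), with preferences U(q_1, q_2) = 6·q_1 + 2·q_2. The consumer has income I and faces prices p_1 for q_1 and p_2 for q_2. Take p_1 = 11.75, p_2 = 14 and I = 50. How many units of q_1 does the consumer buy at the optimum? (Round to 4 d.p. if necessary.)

q_1* = 4.2553

Linear utility — the consumer picks whichever good has higher MU/price: 6/11.75 = 0.5106 vs 2/14 = 0.1429.
q_1 gives more utility per dollar, so spend all income on q_1: q_1* = I/p_1, q_2* = 0.
Numerically: q_1* = 4.2553, q_2* = 0.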